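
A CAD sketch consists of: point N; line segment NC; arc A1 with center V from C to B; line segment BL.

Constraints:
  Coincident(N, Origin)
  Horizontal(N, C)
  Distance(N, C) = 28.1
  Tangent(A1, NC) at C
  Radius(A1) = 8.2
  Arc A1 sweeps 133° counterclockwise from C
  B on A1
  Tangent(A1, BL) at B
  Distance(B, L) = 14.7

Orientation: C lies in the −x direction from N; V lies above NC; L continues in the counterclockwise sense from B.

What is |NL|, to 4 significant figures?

40.43

N is at the origin; NC is horizontal with |NC| = 28.1 and C on the −x side, so C = (-28.10, 0.000). Tangency of A1 to NC means the radius VC is perpendicular to NC, so V = C + (0, 8.2) = (-28.10, 8.200). On A1, C sits at bearing -90° from V; a 133° counterclockwise sweep puts B at bearing 43°, so B = V + 8.2·(cos 43°, sin 43°) = (-22.10, 13.79). Since A1 is tangent to BL there, VB ⟂ BL, so BL runs along (−sin 43°, cos 43°); with |BL| = 14.7, L = (-32.13, 24.54). Then |NL| = |L − N| = 40.43.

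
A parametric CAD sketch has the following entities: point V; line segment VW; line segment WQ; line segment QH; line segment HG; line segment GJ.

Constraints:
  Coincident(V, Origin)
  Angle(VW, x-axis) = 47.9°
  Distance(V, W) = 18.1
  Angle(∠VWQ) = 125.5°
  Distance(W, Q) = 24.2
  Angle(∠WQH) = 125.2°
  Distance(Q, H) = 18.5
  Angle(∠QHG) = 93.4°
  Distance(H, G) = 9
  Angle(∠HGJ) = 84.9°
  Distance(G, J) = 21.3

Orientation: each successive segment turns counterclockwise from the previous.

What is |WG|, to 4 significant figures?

34.70

V is at the origin; VW runs at 47.9° with length 18.1, so W = (12.13, 13.43). ∠VWQ = 125.5° gives WQ at 102.4° from the x-axis; with |WQ| = 24.2, Q = (6.938, 37.07). ∠WQH = 125.2° gives QH at 157.2° from the x-axis; with |QH| = 18.5, H = (-10.12, 44.23). ∠QHG = 93.4° gives HG at -116.2° from the x-axis; with |HG| = 9.0, G = (-14.09, 36.16). Then |WG| = |G − W| = 34.70.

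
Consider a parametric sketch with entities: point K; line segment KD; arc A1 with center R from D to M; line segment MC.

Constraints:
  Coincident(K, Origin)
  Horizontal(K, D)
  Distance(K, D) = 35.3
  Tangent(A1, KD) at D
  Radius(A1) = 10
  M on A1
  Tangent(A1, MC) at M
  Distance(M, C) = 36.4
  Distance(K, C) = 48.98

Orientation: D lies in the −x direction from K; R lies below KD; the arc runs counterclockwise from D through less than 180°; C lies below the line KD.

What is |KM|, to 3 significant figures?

46.1

Checks: K = (0.00, 0.00) ✓; |RM| = 10.00 ✓; ∠(RM, MC) = 90.00° ✓; |MC| = 36.40 ✓; |KC| = 48.98 ✓.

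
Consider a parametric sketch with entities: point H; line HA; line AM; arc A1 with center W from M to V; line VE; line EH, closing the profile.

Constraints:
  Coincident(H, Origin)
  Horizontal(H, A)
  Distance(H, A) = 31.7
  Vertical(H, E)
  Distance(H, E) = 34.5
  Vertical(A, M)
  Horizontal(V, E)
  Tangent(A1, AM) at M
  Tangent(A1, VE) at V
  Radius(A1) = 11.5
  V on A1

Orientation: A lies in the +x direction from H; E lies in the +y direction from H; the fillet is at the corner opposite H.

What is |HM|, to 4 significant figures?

39.16

H is at the origin; H and A share the same y with |HA| = 31.7 and A on the +x side, so A = (31.70, 0.000). H and E share the same x with |HE| = 34.5 and E on the +y side, so E = (0.000, 34.50). The virtual corner opposite H is at (31.70, 34.50). A1 meets AM tangentially, so WM is at right angles to AM and since A1 is tangent to VE there, WV ⟂ VE, with radius 11.5, so the center W sits 11.5 in from both sides at W = (20.20, 23.00). That places the tangent points at M = (31.70, 23.00) on AM and V = (20.20, 34.50) on VE. Then |HM| = |M − H| = 39.16.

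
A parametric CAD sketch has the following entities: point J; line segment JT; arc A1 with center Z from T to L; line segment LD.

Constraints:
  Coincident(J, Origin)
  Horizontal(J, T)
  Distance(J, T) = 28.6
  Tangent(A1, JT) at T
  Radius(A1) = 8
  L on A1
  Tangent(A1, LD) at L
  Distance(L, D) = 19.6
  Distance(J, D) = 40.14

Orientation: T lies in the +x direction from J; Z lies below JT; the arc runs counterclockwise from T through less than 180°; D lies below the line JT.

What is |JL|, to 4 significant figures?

23.61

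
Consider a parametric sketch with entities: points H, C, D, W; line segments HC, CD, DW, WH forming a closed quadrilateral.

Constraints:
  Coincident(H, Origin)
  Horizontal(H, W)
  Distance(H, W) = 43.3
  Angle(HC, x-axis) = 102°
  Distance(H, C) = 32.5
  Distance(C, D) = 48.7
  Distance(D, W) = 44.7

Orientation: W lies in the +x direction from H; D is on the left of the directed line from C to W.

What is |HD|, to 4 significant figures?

60.06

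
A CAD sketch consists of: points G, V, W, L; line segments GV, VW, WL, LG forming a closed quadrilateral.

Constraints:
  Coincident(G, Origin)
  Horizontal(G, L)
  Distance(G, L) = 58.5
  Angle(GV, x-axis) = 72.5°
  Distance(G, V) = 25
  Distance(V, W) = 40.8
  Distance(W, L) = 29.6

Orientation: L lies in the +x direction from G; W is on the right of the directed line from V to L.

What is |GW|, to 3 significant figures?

32.1

Checks: |VW| = 40.80 ✓; |WL| = 29.60 ✓.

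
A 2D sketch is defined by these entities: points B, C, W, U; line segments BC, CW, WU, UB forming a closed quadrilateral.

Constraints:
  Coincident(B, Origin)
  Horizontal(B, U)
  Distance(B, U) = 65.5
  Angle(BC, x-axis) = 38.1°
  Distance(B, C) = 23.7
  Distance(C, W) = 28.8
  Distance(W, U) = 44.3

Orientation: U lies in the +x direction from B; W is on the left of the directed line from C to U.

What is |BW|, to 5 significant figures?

52.381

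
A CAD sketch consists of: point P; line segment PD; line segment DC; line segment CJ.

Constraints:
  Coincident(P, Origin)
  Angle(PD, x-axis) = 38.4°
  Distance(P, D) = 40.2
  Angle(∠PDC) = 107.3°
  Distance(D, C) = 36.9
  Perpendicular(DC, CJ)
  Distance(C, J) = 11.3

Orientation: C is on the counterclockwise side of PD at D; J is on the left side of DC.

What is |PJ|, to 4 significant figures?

55.86

∠PDC = 107.3°, so DC runs at 38.4° + (180° − 107.3°) = 111.1° from the x-axis; with |DC| = 36.9, C = D + 36.9·(cos 111.1°, sin 111.1°) = (18.22, 59.40). DC ⟂ CJ; with |CJ| = 11.3 on the left of DC, J = C + 11.3·(-0.9330, -0.3600) = (7.678, 55.33). Then |PJ| = |J − P| = 55.86.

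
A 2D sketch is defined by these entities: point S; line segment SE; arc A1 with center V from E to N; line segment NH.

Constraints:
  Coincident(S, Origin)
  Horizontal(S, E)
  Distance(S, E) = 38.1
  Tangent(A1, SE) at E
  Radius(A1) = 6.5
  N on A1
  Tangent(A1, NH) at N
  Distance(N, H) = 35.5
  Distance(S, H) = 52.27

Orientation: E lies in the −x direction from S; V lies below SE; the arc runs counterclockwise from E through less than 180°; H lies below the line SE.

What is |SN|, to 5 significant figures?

45.035

Checks: S.y = 0.00, E.y = 0.00 ✓; |VN| = 6.500 ✓; ∠(VN, NH) = 90.00° ✓; |NH| = 35.50 ✓; |SH| = 52.27 ✓.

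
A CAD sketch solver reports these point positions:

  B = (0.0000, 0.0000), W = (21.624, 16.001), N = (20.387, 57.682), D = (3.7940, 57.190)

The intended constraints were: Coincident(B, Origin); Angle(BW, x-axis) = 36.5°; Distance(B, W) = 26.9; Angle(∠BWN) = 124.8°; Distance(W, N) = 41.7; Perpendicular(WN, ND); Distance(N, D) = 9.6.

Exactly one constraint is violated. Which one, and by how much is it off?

Distance(N, D) = 9.6 — off by 7.00.

B = (0.00, 0.00) ✓; BW at 36.50° ✓; |BW| = 26.90 ✓; ∠BWN = 124.8° ✓; |WN| = 41.70 ✓; ∠(WN, ND) = 90.00° ✓; |ND| = 16.60 ✗.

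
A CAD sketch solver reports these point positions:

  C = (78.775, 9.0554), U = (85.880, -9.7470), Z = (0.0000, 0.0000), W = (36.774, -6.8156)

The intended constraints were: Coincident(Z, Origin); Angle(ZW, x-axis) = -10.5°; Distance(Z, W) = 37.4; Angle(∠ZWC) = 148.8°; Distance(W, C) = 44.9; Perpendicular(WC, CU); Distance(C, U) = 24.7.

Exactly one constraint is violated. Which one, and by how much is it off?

Distance(C, U) = 24.7 — off by 4.60.

Z = (0.00, 0.00) ✓; ZW at -10.50° ✓; |ZW| = 37.40 ✓; ∠ZWC = 148.8° ✓; |WC| = 44.90 ✓; ∠(WC, CU) = 90.00° ✓; |CU| = 20.10 ✗.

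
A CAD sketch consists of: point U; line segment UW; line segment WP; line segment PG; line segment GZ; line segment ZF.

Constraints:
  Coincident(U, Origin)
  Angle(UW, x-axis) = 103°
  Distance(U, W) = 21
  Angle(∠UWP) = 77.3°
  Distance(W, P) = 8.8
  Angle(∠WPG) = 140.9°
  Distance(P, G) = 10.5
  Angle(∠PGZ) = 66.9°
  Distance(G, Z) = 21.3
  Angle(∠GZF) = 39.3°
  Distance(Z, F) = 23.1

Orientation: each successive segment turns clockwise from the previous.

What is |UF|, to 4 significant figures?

25.33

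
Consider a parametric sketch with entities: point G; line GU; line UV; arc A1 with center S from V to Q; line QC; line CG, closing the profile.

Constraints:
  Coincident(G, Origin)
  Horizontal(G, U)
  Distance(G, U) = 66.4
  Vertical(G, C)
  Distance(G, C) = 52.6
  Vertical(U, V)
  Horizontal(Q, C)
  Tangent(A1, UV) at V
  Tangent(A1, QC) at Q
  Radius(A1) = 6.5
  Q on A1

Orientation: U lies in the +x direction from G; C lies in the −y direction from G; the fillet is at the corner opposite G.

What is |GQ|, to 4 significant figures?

79.72

The virtual corner opposite G is at (66.40, -52.60). The tangent condition forces SV to be normal to UV and A1 meets QC tangentially, so SQ is at right angles to QC, with radius 6.5, so the center S sits 6.5 in from both sides at S = (59.90, -46.10). That places the tangent points at V = (66.40, -46.10) on UV and Q = (59.90, -52.60) on QC. Then |GQ| = |Q − G| = 79.72.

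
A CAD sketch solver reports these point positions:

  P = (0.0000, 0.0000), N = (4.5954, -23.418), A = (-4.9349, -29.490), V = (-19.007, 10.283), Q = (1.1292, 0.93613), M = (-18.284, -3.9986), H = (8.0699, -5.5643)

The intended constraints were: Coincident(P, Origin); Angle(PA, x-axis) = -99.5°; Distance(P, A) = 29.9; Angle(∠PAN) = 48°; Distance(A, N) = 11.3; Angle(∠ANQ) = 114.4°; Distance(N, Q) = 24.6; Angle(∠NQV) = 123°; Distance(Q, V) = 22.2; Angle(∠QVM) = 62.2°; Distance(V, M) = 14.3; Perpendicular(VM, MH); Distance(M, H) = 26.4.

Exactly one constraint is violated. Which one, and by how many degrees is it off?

Perpendicular(VM, MH) — off by 6.30°.

P = (0.00, 0.00) ✓; PA at -99.50° ✓; |PA| = 29.90 ✓; ∠PAN = 48.00° ✓; |AN| = 11.30 ✓; ∠ANQ = 114.4° ✓; |NQ| = 24.60 ✓; ∠NQV = 123.0° ✓; |QV| = 22.20 ✓; ∠QVM = 62.20° ✓; |VM| = 14.30 ✓; ∠(VM, MH) = 83.70° ✗; |MH| = 26.40 ✓.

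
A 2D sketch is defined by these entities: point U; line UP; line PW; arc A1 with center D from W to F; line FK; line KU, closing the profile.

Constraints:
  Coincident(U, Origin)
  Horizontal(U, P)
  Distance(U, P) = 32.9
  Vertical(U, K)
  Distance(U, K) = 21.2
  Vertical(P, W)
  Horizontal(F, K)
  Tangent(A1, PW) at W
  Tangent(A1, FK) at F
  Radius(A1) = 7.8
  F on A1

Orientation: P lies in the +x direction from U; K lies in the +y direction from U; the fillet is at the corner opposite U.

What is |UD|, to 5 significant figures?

28.453

U is at the origin; UP is horizontal with |UP| = 32.9 and P on the +x side, so P = (32.900, 0.0000). UK is vertical with |UK| = 21.2 and K on the +y side, so K = (0.0000, 21.200). The virtual corner opposite U is at (32.900, 21.200). A1 meets PW tangentially, so DW is at right angles to PW and the tangent condition forces DF to be normal to FK, with radius 7.8, so the center D sits 7.8 in from both sides at D = (25.100, 13.400). Then |UD| = |D − U| = 28.453.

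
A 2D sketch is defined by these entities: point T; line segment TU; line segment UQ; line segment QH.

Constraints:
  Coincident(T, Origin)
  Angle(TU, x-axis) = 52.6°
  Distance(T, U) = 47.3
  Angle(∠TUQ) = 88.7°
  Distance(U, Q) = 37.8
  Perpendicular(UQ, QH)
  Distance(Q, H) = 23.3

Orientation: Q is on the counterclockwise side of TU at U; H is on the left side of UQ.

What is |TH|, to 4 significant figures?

43.87

T is at the origin; TU runs at 52.6° with length 47.3, so U = 47.3·(cos 52.6°, sin 52.6°) = (28.73, 37.58). ∠TUQ = 88.7°, so UQ runs at 52.6° + (180° − 88.7°) = 143.9° from the x-axis; with |UQ| = 37.8, Q = U + 37.8·(cos 143.9°, sin 143.9°) = (-1.813, 59.85). UQ ⟂ QH; with |QH| = 23.3 on the left of UQ, H = Q + 23.3·(-0.5892, -0.8080) = (-15.54, 41.02). Then |TH| = |H − T| = 43.87.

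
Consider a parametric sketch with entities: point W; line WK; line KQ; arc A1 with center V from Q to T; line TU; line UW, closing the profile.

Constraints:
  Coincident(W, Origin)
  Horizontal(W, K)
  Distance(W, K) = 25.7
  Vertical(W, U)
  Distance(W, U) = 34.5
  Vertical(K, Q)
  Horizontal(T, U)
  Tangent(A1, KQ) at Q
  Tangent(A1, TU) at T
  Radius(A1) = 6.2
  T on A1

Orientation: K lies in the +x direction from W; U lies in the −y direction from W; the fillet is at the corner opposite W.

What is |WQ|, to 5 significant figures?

38.228

W is at the origin; W and K share the same y with |WK| = 25.7 and K on the +x side, so K = (25.700, 0.0000). WU is vertical with |WU| = 34.5 and U on the −y side, so U = (0.0000, -34.500). The virtual corner opposite W is at (25.700, -34.500). Since A1 is tangent to KQ there, VQ ⟂ KQ and tangency of A1 to TU means the radius VT is perpendicular to TU, with radius 6.2, so the center V sits 6.2 in from both sides at V = (19.500, -28.300). That places the tangent points at Q = (25.700, -28.300) on KQ and T = (19.500, -34.500) on TU. Then |WQ| = |Q − W| = 38.228.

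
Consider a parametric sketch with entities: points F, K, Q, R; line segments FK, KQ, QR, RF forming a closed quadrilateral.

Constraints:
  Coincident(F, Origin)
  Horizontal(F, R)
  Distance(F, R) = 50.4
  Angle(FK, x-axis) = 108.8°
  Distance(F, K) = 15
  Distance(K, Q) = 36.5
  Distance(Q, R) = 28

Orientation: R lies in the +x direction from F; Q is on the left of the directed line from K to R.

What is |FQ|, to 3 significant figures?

37.2

F is at the origin; FR is horizontal with |FR| = 50.4 and R in +x, so R = (50.4, 0). FK runs at 108.8° with |FK| = 15.0, so K = (-4.83, 14.2). Q is determined by |KQ| = 36.5 and |QR| = 28.0 together: it lies at the intersection of circle(K, 36.5) and circle(R, 28.0). With |KR| = 57.0, the foot of the radical line on KR is 33.3 from K and the perpendicular offset is √(36.5² − 33.3²) = 14.9. Taking the left-of-KR solution: Q = (31.1, 20.3).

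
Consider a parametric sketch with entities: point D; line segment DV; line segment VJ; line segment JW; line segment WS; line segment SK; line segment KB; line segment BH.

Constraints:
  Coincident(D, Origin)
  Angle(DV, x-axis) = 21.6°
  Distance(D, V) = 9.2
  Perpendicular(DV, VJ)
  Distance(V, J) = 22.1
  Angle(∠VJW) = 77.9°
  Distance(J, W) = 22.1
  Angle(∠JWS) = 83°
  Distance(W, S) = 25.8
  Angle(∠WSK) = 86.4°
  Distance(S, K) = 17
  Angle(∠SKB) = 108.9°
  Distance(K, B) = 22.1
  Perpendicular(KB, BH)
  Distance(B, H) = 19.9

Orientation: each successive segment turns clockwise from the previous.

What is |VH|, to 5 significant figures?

27.731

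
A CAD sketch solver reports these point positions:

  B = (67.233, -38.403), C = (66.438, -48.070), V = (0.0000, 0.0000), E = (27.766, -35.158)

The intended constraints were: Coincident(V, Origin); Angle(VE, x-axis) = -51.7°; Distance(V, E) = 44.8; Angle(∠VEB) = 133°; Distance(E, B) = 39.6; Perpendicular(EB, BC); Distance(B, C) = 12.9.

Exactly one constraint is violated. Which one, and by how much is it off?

Distance(B, C) = 12.9 — off by 3.20.

V = (0.00, 0.00) ✓; VE at -51.70° ✓; |VE| = 44.80 ✓; ∠VEB = 133.0° ✓; |EB| = 39.60 ✓; ∠(EB, BC) = 90.00° ✓; |BC| = 9.700 ✗.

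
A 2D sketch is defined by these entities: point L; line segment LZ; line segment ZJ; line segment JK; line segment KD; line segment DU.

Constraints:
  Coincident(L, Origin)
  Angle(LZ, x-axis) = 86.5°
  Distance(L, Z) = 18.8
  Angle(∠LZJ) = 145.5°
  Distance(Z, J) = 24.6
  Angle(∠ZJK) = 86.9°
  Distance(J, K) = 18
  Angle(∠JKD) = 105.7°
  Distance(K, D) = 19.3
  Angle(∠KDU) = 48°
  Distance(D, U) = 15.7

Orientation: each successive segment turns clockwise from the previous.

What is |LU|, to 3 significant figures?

28.1

L is at the origin; LZ runs at 86.5° with length 18.8, so Z = (1.15, 18.8). ∠LZJ = 145.5° gives ZJ at 52.0° from the x-axis; with |ZJ| = 24.6, J = (16.3, 38.1). ∠ZJK = 86.9° gives JK at -41.1° from the x-axis; with |JK| = 18.0, K = (29.9, 26.3). ∠JKD = 105.7° gives KD at -115° from the x-axis; with |KD| = 19.3, D = (21.6, 8.88). ∠KDU = 48.0° gives DU at 113° from the x-axis; with |DU| = 15.7, U = (15.5, 23.4). Then |LU| = |U − L| = 28.1.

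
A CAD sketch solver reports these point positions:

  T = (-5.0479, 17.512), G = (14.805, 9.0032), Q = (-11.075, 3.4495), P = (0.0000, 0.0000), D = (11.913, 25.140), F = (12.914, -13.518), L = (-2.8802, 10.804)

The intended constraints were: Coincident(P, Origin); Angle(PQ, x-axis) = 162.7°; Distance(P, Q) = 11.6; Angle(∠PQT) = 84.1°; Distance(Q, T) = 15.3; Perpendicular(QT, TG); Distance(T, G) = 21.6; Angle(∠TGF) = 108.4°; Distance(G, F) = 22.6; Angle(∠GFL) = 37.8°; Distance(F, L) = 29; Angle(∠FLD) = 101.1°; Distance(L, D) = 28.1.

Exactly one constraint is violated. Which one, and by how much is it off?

Distance(L, D) = 28.1 — off by 7.50.

P = (0.00, 0.00) ✓; PQ at 162.7° ✓; |PQ| = 11.60 ✓; ∠PQT = 84.10° ✓; |QT| = 15.30 ✓; ∠(QT, TG) = 90.00° ✓; |TG| = 21.60 ✓; ∠TGF = 108.4° ✓; |GF| = 22.60 ✓; ∠GFL = 37.80° ✓; |FL| = 29.00 ✓; ∠FLD = 101.1° ✓; |LD| = 20.60 ✗.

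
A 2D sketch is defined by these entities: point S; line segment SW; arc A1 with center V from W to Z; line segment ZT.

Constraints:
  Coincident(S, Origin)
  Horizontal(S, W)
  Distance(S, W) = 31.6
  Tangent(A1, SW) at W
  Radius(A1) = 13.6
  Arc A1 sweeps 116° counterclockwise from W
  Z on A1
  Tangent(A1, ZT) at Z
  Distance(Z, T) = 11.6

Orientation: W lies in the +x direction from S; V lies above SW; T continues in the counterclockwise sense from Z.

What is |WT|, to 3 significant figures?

30.8

S is at the origin; S and W share the same y with |SW| = 31.6 and W on the +x side, so W = (31.6, 0.00). The tangent condition forces VW to be normal to SW, so V = W + (0, 13.6) = (31.6, 13.6). On A1, W sits at bearing -90° from V; a 116° counterclockwise sweep puts Z at bearing 26°, so Z = V + 13.6·(cos 26°, sin 26°) = (43.8, 19.6). The tangent condition forces VZ to be normal to ZT, so ZT runs along (−sin 26°, cos 26°); with |ZT| = 11.6, T = (38.7, 30.0). Then |WT| = |T − W| = 30.8.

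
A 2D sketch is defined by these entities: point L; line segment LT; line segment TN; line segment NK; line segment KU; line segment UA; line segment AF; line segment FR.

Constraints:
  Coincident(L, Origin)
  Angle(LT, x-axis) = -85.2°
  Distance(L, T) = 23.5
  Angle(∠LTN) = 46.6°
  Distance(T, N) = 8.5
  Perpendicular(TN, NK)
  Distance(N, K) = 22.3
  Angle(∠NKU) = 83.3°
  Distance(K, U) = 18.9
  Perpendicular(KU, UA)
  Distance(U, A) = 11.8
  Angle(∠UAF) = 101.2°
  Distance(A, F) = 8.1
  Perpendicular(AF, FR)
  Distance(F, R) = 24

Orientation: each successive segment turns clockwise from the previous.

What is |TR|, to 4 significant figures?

31.68

∠UAF = 101.2° gives AF at 145.9° from the x-axis; with |AF| = 8.1, F = (7.435, -17.88). AF ⟂ FR, so FR runs at 55.90°; with |FR| = 24.0, R = (20.89, 1.994). Then |TR| = |R − T| = 31.68.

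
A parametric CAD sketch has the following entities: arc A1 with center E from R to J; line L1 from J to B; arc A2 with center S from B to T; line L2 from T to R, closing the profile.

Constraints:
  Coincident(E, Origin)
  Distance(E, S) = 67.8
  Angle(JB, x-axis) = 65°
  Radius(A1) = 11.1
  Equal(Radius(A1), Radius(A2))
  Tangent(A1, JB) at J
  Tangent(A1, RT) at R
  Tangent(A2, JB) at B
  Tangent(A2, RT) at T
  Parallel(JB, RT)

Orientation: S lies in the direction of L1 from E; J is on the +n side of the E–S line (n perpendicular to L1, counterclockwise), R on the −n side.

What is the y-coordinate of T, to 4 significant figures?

56.76

The slot axis is L1's direction at 65.0°, so u = (cos 65.0°, sin 65.0°) = (0.4226, 0.9063) and n = (−sin 65.0°, cos 65.0°) = (-0.9063, 0.4226). E is at the origin and S lies 67.8 along u from E, so S = 67.8·u = (28.65, 61.45). Tangency of A1 to both parallel lines with radius 11.1 puts J and R at E ± 11.1·n: J = (-10.06, 4.691), R = (10.06, -4.691). Equal radii place B and T the same way about S: B = S + 11.1·n = (18.59, 66.14), T = S − 11.1·n = (38.71, 56.76). So T.y = 56.76.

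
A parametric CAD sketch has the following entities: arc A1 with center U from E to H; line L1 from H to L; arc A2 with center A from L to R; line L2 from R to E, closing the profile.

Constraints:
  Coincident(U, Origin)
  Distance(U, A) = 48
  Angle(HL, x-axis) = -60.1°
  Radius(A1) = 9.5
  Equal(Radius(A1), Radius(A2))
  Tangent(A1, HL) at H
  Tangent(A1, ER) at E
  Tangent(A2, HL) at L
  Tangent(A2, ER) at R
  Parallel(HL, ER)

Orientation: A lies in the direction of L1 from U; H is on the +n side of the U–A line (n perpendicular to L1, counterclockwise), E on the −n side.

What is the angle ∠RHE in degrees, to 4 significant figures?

68.40°

The slot axis is L1's direction at -60.1°, so u = (cos -60.1°, sin -60.1°) = (0.4985, -0.8669) and n = (−sin -60.1°, cos -60.1°) = (0.8669, 0.4985). U is at the origin and A lies 48.0 along u from U, so A = 48.0·u = (23.93, -41.61). Tangency of A1 to both parallel lines with radius 9.5 puts H and E at U ± 9.5·n: H = (8.236, 4.736), E = (-8.236, -4.736). Equal radii place L and R the same way about A: L = A + 9.5·n = (32.16, -36.88), R = A − 9.5·n = (15.69, -46.35). Then cos ∠RHE = HR·HE / (|HR||HE|), giving 68.40°.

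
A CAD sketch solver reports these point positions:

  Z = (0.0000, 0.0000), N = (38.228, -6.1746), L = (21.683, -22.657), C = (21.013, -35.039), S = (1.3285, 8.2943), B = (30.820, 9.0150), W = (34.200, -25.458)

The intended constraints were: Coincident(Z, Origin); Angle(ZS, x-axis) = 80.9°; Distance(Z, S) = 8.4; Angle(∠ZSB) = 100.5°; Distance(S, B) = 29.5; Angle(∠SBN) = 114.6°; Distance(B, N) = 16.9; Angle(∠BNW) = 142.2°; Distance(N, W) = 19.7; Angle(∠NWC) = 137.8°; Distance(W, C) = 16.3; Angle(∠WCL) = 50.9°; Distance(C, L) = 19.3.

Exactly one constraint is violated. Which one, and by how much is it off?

Distance(C, L) = 19.3 — off by 6.90.

Z = (0.00, 0.00) ✓; ZS at 80.90° ✓; |ZS| = 8.400 ✓; ∠ZSB = 100.5° ✓; |SB| = 29.50 ✓; ∠SBN = 114.6° ✓; |BN| = 16.90 ✓; ∠BNW = 142.2° ✓; |NW| = 19.70 ✓; ∠NWC = 137.8° ✓; |WC| = 16.30 ✓; ∠WCL = 50.90° ✓; |CL| = 12.40 ✗.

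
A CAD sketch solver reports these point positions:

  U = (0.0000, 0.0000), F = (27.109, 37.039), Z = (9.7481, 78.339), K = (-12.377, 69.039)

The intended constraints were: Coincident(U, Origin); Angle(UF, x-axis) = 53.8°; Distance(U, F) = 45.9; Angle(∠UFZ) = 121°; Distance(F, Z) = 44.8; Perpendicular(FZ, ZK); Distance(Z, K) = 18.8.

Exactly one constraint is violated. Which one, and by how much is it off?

Distance(Z, K) = 18.8 — off by 5.20.

U = (0.00, 0.00) ✓; UF at 53.80° ✓; |UF| = 45.90 ✓; ∠UFZ = 121.0° ✓; |FZ| = 44.80 ✓; ∠(FZ, ZK) = 90.00° ✓; |ZK| = 24.00 ✗.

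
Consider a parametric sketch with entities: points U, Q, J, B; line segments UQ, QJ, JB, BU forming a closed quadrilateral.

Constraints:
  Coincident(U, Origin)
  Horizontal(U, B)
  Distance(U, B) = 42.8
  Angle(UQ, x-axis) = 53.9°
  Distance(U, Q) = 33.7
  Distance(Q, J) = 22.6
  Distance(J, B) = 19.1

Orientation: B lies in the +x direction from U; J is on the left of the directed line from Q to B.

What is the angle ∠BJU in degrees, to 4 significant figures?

70.77°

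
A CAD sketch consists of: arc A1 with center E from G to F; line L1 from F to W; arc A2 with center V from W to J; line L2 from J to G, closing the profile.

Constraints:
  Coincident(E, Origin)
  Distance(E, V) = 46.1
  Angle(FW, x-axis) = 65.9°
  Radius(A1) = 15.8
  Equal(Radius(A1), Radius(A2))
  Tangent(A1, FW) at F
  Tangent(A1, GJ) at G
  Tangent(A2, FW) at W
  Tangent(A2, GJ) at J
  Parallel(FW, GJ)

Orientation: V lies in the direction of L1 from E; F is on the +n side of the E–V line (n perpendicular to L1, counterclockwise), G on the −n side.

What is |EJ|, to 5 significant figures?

48.732

The slot axis is L1's direction at 65.9°, so u = (cos 65.9°, sin 65.9°) = (0.40833, 0.91283) and n = (−sin 65.9°, cos 65.9°) = (-0.91283, 0.40833). E is at the origin and V lies 46.1 along u from E, so V = 46.1·u = (18.824, 42.082). Tangency of A1 to both parallel lines with radius 15.8 puts F and G at E ± 15.8·n: F = (-14.423, 6.4516), G = (14.423, -6.4516). Equal radii place W and J the same way about V: W = V + 15.8·n = (4.4013, 48.533), J = V − 15.8·n = (33.247, 35.630). Then |EJ| = |J − E| = 48.732.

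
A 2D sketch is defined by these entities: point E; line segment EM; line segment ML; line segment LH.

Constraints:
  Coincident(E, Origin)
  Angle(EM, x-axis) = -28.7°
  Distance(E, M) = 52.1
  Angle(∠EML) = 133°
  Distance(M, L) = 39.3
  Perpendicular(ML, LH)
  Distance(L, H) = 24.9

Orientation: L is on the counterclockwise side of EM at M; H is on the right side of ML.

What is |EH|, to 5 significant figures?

97.823

E is at the origin; EM runs at -28.7° with length 52.1, so M = 52.1·(cos -28.7°, sin -28.7°) = (45.699, -25.020). ∠EML = 133.0°, so ML runs at -28.7° + (180° − 133.0°) = 18.300° from the x-axis; with |ML| = 39.3, L = M + 39.3·(cos 18.300°, sin 18.300°) = (83.012, -12.680). The perpendicularity gives LH at right angles to ML; with |LH| = 24.9 on the right of ML, H = L + 24.9·(0.31399, -0.94943) = (90.830, -36.320). Then |EH| = |H − E| = 97.823.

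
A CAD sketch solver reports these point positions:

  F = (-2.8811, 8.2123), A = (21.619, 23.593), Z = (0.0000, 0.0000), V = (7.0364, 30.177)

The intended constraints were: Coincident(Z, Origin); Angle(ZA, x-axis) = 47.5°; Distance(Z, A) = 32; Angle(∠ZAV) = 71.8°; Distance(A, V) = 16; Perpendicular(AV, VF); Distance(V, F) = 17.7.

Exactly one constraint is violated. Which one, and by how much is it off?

Distance(V, F) = 17.7 — off by 6.40.

Z = (0.00, 0.00) ✓; ZA at 47.50° ✓; |ZA| = 32.00 ✓; ∠ZAV = 71.80° ✓; |AV| = 16.00 ✓; ∠(AV, VF) = 90.00° ✓; |VF| = 24.10 ✗.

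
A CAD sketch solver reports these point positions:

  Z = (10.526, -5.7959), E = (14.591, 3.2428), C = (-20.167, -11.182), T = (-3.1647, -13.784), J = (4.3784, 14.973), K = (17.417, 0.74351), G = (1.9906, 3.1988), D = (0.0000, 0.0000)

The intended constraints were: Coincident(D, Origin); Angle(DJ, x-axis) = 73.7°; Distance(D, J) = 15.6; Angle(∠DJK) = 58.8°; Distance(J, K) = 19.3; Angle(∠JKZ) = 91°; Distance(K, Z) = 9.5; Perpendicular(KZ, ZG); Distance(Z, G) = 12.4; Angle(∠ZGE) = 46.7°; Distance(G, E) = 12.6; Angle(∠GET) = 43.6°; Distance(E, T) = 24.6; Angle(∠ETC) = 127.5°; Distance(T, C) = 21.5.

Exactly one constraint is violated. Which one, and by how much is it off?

Distance(T, C) = 21.5 — off by 4.30.

D = (0.00, 0.00) ✓; DJ at 73.70° ✓; |DJ| = 15.60 ✓; ∠DJK = 58.80° ✓; |JK| = 19.30 ✓; ∠JKZ = 91.00° ✓; |KZ| = 9.500 ✓; ∠(KZ, ZG) = 90.00° ✓; |ZG| = 12.40 ✓; ∠ZGE = 46.70° ✓; |GE| = 12.60 ✓; ∠GET = 43.60° ✓; |ET| = 24.60 ✓; ∠ETC = 127.5° ✓; |TC| = 17.20 ✗.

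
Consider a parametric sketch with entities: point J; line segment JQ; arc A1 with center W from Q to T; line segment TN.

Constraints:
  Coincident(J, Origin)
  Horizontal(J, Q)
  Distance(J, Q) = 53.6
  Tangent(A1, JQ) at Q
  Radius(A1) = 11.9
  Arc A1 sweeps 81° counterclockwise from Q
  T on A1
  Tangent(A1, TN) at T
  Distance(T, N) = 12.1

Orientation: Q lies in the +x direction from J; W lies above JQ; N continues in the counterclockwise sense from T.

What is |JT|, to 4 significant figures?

66.12

J is at the origin; JQ is horizontal with |JQ| = 53.6 and Q on the +x side, so Q = (53.60, 0.000). The tangent condition forces WQ to be normal to JQ, so W = Q + (0, 11.9) = (53.60, 11.90). On A1, Q sits at bearing -90° from W; an 81° counterclockwise sweep puts T at bearing -9°, so T = W + 11.9·(cos -9°, sin -9°) = (65.35, 10.04). Then |JT| = |T − J| = 66.12.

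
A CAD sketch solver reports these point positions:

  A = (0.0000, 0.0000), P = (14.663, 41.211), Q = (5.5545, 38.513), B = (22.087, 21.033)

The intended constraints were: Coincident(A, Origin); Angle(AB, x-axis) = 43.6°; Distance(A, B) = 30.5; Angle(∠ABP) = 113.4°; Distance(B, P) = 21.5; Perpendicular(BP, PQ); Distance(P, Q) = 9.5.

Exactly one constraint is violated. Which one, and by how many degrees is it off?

Perpendicular(BP, PQ) — off by 3.70°.

A = (0.00, 0.00) ✓; AB at 43.60° ✓; |AB| = 30.50 ✓; ∠ABP = 113.4° ✓; |BP| = 21.50 ✓; ∠(BP, PQ) = 86.30° ✗; |PQ| = 9.500 ✓.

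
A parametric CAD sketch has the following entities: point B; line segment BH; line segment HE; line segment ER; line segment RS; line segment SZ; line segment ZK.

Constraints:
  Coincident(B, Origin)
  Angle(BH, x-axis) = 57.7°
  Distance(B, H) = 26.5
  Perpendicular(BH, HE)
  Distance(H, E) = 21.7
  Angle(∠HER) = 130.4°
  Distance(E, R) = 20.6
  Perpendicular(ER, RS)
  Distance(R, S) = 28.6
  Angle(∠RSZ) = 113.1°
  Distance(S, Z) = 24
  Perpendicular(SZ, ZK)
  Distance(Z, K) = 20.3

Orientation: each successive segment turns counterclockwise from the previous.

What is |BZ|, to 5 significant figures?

8.7331

ER ⟂ RS, so RS runs at -72.700°; with |RS| = 28.6, S = (-15.345, 0.56280). ∠RSZ = 113.1° gives SZ at -5.8000° from the x-axis; with |SZ| = 24.0, Z = (8.5321, -1.8625). Then |BZ| = |Z − B| = 8.7331.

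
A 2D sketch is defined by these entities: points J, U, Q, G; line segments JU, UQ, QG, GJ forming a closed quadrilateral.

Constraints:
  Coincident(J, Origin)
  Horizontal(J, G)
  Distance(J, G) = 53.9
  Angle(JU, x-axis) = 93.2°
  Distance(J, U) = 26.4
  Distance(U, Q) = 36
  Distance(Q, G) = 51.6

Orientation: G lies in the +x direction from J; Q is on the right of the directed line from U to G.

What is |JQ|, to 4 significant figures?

9.860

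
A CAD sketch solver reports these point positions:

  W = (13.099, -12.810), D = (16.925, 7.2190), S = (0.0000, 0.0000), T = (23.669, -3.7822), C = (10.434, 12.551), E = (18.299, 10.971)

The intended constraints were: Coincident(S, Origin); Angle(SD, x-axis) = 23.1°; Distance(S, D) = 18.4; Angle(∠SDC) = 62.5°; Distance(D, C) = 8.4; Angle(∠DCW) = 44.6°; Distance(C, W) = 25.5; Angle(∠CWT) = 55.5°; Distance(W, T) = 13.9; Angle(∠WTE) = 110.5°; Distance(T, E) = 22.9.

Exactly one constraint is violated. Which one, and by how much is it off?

Distance(T, E) = 22.9 — off by 7.20.

S = (0.00, 0.00) ✓; SD at 23.10° ✓; |SD| = 18.40 ✓; ∠SDC = 62.50° ✓; |DC| = 8.400 ✓; ∠DCW = 44.60° ✓; |CW| = 25.50 ✓; ∠CWT = 55.50° ✓; |WT| = 13.90 ✓; ∠WTE = 110.5° ✓; |TE| = 15.70 ✗.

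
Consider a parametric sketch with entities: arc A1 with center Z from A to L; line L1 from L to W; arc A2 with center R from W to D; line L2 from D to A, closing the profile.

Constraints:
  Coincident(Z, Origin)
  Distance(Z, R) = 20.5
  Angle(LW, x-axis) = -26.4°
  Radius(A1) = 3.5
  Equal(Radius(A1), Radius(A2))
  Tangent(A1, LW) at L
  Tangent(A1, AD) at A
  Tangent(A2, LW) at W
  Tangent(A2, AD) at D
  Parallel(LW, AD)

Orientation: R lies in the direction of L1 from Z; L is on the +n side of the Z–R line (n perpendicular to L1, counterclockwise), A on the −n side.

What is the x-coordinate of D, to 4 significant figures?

16.81

The slot axis is L1's direction at -26.4°, so u = (cos -26.4°, sin -26.4°) = (0.8957, -0.4446) and n = (−sin -26.4°, cos -26.4°) = (0.4446, 0.8957). Z is at the origin and R lies 20.5 along u from Z, so R = 20.5·u = (18.36, -9.115). Tangency of A1 to both parallel lines with radius 3.5 puts L and A at Z ± 3.5·n: L = (1.556, 3.135), A = (-1.556, -3.135). Equal radii place W and D the same way about R: W = R + 3.5·n = (19.92, -5.980), D = R − 3.5·n = (16.81, -12.25). So D.x = 16.81.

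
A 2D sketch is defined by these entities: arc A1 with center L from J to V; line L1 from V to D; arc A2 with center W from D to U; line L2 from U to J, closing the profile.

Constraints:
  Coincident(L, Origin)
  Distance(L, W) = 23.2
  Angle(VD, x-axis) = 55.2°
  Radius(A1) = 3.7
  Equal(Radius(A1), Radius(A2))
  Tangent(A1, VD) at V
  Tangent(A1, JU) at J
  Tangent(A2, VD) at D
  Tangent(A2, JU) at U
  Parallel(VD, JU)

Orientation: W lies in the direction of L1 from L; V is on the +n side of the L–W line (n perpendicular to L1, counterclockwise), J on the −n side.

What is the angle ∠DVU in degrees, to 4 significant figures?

17.69°

The slot axis is L1's direction at 55.2°, so u = (cos 55.2°, sin 55.2°) = (0.5707, 0.8211) and n = (−sin 55.2°, cos 55.2°) = (-0.8211, 0.5707). L is at the origin and W lies 23.2 along u from L, so W = 23.2·u = (13.24, 19.05). Tangency of A1 to both parallel lines with radius 3.7 puts V and J at L ± 3.7·n: V = (-3.038, 2.112), J = (3.038, -2.112). Equal radii place D and U the same way about W: D = W + 3.7·n = (10.20, 21.16), U = W − 3.7·n = (16.28, 16.94). Then cos ∠DVU = VD·VU / (|VD||VU|), giving 17.69°.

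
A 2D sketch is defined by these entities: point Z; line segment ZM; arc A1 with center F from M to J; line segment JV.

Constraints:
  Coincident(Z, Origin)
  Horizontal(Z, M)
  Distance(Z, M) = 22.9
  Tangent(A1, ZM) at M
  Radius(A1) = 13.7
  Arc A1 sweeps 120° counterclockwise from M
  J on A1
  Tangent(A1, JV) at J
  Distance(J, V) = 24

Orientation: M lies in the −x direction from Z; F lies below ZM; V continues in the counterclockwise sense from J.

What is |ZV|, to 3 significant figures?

47.2

Z is at the origin; ZM is horizontal with |ZM| = 22.9 and M on the −x side, so M = (-22.9, 0.00). A1 meets ZM tangentially, so FM is at right angles to ZM, so F = M + (0, -13.7) = (-22.9, -13.7). On A1, M sits at bearing 90° from F; a 120° counterclockwise sweep puts J at bearing 210°, so J = F + 13.7·(cos 210°, sin 210°) = (-34.8, -20.6). The tangent condition forces FJ to be normal to JV, so JV runs along (−sin 210°, cos 210°); with |JV| = 24.0, V = (-22.8, -41.3). Then |ZV| = |V − Z| = 47.2.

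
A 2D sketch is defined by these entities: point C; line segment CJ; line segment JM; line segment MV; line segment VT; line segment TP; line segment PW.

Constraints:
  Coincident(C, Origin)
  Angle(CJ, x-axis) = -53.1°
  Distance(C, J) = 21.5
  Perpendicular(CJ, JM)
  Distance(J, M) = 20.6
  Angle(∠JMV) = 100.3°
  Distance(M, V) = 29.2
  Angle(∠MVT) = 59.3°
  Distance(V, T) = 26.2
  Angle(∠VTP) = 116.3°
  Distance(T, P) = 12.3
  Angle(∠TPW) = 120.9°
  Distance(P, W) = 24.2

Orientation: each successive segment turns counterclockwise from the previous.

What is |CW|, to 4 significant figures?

34.57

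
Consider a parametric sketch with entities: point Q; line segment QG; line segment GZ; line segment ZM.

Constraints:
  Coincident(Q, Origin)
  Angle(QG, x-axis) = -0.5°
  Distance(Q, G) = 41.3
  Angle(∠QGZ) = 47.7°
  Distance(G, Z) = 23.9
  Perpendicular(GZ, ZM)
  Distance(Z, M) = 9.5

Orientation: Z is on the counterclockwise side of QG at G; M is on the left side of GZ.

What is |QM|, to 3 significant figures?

21.4

∠QGZ = 47.7°, so GZ runs at -0.5° + (180° − 47.7°) = 132° from the x-axis; with |GZ| = 23.9, Z = G + 23.9·(cos 132°, sin 132°) = (25.4, 17.5). GZ is perpendicular to ZM; with |ZM| = 9.5 on the left of GZ, M = Z + 9.5·(-0.745, -0.667) = (18.3, 11.1). Then |QM| = |M − Q| = 21.4.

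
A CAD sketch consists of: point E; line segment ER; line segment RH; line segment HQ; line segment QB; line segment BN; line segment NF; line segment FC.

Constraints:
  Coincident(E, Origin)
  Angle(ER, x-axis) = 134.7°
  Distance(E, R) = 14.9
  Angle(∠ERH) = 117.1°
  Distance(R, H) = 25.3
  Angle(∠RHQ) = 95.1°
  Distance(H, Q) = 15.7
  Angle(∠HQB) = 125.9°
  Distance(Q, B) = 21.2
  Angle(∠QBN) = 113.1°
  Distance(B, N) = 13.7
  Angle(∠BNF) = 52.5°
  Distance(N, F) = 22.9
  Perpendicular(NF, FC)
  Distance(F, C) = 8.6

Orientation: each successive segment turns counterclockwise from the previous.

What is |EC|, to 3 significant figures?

30.5

∠BNF = 52.5° gives NF at 171° from the x-axis; with |NF| = 22.9, F = (-24.4, -7.79). The perpendicularity gives FC at right angles to NF, so FC runs at -99.0°; with |FC| = 8.6, C = (-25.8, -16.3). Then |EC| = |C − E| = 30.5.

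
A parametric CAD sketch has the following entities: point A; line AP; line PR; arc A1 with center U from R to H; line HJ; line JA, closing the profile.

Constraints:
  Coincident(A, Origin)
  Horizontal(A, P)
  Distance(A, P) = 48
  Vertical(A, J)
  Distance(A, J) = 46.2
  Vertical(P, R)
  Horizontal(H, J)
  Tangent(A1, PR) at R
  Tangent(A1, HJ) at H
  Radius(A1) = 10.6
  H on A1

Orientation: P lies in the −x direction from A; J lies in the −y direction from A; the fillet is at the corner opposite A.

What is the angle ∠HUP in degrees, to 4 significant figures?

163.4°

The virtual corner opposite A is at (-48.00, -46.20). A1 meets PR tangentially, so UR is at right angles to PR and tangency of A1 to HJ means the radius UH is perpendicular to HJ, with radius 10.6, so the center U sits 10.6 in from both sides at U = (-37.40, -35.60). That places the tangent points at R = (-48.00, -35.60) on PR and H = (-37.40, -46.20) on HJ. Then cos ∠HUP = UH·UP / (|UH||UP|), giving 163.4°.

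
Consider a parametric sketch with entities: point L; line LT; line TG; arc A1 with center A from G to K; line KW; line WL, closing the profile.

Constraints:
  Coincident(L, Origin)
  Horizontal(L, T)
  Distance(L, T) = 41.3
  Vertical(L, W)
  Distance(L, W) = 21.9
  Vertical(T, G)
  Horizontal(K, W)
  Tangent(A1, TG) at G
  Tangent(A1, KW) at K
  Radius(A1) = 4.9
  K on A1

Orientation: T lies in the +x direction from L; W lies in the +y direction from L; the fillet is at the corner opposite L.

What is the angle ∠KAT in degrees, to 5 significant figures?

163.92°

L is at the origin; L and T share the same y with |LT| = 41.3 and T on the +x side, so T = (41.300, 0.0000). LW is vertical with |LW| = 21.9 and W on the +y side, so W = (0.0000, 21.900). The virtual corner opposite L is at (41.300, 21.900). A1 meets TG tangentially, so AG is at right angles to TG and A1 meets KW tangentially, so AK is at right angles to KW, with radius 4.9, so the center A sits 4.9 in from both sides at A = (36.400, 17.000). That places the tangent points at G = (41.300, 17.000) on TG and K = (36.400, 21.900) on KW. Then cos ∠KAT = AK·AT / (|AK||AT|), giving 163.92°.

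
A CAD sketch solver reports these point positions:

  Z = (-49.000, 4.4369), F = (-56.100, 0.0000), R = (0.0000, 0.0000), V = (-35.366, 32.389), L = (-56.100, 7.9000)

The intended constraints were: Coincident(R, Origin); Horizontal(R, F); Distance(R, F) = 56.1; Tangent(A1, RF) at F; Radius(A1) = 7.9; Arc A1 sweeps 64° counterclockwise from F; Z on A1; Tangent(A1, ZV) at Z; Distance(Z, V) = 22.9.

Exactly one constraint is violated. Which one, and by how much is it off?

Distance(Z, V) = 22.9 — off by 8.20.

R = (0.00, 0.00) ✓; R.y = 0.00, F.y = 0.00 ✓; |RF| = 56.10 ✓; ∠(LF, FR) = 90.00° ✓; |LF| = 7.900 ✓; bearing(L→Z) − bearing(L→F) = 64.00° ✓; |LZ| = 7.900 ✓; ∠(LZ, ZV) = 90.00° ✓; |ZV| = 31.10 ✗.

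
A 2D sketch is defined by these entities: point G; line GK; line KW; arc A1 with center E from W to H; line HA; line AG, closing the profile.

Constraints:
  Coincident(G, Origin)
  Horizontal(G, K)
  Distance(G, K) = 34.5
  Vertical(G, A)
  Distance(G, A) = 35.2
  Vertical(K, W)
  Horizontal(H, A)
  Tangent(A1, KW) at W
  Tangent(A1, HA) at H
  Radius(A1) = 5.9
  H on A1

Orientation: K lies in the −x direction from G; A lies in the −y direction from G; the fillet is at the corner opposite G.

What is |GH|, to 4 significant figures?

45.35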